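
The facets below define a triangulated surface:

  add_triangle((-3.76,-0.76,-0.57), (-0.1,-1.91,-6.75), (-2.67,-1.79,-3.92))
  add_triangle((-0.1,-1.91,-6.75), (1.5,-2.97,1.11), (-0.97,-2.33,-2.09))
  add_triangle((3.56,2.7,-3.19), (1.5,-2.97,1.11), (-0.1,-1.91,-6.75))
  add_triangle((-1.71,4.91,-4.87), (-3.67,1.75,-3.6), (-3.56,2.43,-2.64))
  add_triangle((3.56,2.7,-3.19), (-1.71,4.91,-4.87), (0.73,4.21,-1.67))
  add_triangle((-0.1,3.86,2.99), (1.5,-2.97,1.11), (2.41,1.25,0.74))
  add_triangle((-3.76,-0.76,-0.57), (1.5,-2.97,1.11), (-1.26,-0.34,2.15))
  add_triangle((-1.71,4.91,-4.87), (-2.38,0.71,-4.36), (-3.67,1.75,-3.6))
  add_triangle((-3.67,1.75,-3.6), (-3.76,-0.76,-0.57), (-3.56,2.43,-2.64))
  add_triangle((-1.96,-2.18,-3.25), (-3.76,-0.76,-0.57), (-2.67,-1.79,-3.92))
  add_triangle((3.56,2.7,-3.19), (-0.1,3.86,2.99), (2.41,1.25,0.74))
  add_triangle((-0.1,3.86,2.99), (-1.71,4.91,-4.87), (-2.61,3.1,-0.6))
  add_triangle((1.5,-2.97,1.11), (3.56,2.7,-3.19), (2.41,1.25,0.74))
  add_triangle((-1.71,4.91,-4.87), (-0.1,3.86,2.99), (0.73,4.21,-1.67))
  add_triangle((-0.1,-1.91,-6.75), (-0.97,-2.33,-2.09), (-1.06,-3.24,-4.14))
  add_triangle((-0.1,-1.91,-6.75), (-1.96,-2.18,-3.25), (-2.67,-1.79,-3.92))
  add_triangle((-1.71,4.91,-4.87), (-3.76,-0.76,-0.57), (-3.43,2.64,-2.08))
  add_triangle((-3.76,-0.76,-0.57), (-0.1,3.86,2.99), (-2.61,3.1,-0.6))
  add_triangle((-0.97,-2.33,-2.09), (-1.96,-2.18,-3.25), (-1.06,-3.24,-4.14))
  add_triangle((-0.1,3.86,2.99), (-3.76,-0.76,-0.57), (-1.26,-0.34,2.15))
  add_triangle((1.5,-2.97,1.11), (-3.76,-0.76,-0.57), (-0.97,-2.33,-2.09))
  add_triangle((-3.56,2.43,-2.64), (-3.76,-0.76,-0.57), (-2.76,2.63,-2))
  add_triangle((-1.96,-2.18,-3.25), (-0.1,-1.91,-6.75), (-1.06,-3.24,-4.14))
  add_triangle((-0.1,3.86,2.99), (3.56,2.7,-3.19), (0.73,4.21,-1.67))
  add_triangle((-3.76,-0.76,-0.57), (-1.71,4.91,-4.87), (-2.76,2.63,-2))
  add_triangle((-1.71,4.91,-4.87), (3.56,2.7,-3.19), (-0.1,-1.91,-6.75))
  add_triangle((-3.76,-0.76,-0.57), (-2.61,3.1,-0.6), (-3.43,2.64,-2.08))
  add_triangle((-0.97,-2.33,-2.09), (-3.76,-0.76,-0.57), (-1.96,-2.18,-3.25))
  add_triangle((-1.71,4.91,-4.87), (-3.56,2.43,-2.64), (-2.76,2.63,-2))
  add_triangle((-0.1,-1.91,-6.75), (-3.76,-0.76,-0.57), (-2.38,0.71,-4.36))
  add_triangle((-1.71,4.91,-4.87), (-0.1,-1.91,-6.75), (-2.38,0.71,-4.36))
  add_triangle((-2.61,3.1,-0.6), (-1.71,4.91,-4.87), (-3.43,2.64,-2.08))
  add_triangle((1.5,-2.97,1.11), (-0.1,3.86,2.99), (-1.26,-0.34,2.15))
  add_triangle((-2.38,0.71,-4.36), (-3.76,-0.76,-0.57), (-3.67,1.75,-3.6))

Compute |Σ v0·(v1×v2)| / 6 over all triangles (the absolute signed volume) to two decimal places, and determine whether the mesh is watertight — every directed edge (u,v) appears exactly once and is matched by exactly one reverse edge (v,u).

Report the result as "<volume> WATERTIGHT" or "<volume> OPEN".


Per-triangle v0·(v1×v2)/6:
  t1: +1.1140
  t2: +6.3711
  t3: +19.3402
  t4: +3.5645
  t5: +10.1481
  t6: +5.5679
  t7: +4.7547
  t8: +5.9024
  t9: +2.7276
  t10: +1.6159
  t11: +7.7655
  t12: +11.0592
  t13: +6.2254
  t14: +9.7031
  t15: -0.2319
  t16: +2.2392
  t17: +4.4933
  t18: +7.3284
  t19: +0.6494
  t20: +5.8531
  t21: +5.1657
  t22: +1.0742
  t23: +3.0330
  t24: +8.6645
  t25: -4.0021
  t26: +32.1561
  t27: +3.1195
  t28: +1.7768
  t29: +1.6982
  t30: +9.7630
  t31: +12.7978
  t32: +4.4099
  t33: +4.9934
  t34: +3.9731
Σ = +204.8143 → |volume| = 204.81

Directed edges: 102 total, each appears once with its reverse present → watertight.

204.81 WATERTIGHT


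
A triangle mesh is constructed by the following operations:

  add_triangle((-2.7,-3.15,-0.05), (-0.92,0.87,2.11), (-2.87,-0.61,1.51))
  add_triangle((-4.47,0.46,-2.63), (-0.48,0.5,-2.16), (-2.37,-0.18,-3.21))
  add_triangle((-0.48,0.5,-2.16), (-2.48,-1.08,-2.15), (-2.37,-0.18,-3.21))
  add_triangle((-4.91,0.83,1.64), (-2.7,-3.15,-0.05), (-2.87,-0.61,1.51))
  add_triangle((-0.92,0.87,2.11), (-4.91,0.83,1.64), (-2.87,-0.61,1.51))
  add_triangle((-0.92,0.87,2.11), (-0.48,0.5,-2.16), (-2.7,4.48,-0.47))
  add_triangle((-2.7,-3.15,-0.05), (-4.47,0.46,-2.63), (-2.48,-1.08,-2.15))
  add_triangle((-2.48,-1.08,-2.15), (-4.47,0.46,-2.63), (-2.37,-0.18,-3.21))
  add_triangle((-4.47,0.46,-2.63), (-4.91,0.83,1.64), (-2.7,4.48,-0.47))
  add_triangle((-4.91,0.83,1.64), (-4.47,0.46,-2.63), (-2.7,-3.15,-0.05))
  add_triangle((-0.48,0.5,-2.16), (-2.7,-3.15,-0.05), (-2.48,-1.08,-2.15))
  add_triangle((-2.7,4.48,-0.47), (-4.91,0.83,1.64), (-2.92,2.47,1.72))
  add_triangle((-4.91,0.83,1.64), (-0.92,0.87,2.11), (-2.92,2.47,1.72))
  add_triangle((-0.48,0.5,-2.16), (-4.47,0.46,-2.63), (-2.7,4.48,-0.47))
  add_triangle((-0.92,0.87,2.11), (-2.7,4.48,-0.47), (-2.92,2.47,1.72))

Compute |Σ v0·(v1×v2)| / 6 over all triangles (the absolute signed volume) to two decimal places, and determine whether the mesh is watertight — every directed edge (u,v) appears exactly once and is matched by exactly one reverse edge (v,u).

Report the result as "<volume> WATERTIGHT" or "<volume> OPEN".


Per-triangle v0·(v1×v2)/6:
  t1: +1.2541
  t2: +1.2024
  t3: +0.2756
  t4: +2.4803
  t5: +1.9380
  t6: -0.9163
  t7: +3.2947
  t8: +1.5878
  t9: +13.9075
  t10: +11.9378
  t11: +0.7517
  t12: +4.6707
  t13: +2.4802
  t14: +6.2535
  t15: +1.7679
Σ = +52.8860 → |volume| = 52.89

Directed edges: 45 total; 3 unmatched, e.g. (-2.7,-3.15,-0.05)→(-0.92,0.87,2.11) → open.

52.89 OPEN


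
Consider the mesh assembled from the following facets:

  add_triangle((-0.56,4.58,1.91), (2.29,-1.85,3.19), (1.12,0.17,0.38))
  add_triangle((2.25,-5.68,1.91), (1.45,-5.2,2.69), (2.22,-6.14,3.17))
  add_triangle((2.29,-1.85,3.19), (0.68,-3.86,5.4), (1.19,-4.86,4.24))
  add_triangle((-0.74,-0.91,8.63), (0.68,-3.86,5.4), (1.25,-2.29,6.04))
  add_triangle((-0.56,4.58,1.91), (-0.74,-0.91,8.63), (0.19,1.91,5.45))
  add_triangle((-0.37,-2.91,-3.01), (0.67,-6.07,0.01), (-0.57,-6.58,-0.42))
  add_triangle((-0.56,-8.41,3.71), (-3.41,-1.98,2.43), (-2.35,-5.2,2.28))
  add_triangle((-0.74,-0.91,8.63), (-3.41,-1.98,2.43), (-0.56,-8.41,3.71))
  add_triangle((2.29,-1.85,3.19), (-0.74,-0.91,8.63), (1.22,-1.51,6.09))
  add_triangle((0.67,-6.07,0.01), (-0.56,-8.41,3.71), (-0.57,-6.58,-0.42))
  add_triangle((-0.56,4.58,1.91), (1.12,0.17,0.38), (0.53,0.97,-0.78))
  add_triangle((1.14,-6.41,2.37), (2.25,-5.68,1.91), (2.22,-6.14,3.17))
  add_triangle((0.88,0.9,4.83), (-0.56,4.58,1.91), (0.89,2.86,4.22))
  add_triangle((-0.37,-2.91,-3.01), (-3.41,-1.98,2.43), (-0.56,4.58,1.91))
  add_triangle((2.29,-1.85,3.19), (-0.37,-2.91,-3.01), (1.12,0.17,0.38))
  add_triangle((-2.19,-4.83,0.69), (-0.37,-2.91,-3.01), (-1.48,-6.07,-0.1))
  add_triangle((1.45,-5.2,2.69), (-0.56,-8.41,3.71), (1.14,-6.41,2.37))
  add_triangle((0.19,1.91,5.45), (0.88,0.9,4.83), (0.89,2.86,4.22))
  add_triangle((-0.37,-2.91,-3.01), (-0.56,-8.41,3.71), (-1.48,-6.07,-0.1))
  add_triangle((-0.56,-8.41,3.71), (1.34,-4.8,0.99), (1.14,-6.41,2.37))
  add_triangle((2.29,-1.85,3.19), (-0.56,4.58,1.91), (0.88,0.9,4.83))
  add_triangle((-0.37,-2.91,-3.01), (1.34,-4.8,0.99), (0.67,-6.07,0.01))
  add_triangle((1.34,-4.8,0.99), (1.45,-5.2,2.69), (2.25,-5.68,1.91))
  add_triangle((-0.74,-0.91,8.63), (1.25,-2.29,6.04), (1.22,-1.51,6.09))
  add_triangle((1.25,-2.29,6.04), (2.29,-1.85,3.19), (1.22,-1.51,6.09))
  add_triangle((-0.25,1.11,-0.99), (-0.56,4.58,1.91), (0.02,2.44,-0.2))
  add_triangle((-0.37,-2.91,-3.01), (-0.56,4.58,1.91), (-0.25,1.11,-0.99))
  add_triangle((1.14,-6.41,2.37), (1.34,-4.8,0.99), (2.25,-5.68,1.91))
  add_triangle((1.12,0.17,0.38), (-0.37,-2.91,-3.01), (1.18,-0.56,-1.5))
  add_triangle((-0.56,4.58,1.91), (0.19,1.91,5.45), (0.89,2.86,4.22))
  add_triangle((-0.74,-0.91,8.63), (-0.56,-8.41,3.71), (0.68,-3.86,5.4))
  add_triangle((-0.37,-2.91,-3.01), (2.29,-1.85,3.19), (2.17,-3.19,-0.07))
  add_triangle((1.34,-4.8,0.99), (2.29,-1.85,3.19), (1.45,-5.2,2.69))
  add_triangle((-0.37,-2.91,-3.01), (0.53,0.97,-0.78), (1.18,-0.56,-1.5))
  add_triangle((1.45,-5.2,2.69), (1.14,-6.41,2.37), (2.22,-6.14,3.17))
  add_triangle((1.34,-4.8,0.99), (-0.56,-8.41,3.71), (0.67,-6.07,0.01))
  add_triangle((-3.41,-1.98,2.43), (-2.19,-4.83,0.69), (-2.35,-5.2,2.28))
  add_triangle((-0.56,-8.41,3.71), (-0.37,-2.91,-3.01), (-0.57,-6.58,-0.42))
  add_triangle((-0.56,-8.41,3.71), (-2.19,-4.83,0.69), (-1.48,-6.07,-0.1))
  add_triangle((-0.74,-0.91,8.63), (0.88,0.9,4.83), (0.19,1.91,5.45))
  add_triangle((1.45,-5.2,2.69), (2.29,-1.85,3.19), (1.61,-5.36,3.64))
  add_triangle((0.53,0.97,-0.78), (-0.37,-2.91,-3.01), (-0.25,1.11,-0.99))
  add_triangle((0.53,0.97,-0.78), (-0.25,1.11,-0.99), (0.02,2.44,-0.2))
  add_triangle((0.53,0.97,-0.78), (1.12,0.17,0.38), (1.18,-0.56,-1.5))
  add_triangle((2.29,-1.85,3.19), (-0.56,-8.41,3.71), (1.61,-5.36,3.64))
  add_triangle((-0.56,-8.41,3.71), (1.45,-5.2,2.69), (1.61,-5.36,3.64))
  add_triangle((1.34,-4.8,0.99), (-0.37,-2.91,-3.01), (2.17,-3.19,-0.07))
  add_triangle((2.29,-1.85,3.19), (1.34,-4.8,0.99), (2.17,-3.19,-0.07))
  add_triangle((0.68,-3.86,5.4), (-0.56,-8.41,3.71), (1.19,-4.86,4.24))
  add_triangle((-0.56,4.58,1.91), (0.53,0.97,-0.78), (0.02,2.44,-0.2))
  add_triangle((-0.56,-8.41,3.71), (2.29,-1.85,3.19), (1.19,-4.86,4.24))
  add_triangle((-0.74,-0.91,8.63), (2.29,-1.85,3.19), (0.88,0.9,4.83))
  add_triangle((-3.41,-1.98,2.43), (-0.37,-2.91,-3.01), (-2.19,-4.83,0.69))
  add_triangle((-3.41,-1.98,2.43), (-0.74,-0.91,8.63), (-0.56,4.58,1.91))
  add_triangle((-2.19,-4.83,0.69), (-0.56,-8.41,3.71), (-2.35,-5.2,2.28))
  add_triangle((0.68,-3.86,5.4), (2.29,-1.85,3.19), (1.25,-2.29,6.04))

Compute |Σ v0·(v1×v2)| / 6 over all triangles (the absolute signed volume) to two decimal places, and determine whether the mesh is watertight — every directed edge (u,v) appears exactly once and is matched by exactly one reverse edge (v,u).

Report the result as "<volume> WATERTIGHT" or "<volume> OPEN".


202.24 WATERTIGHT

Per-triangle v0·(v1×v2)/6:
  t1: +2.9627
  t2: -0.4490
  t3: +3.3627
  t4: +5.6497
  t5: +5.9366
  t6: +3.6524
  t7: +4.4357
  t8: +36.3270
  t9: -0.5931
  t10: +5.4959
  t11: +1.1845
  t12: +1.4209
  t13: -1.9276
  t14: +6.8118
  t15: +2.4687
  t16: +2.7693
  t17: +2.0222
  t18: +1.4276
  t19: +5.7885
  t20: +1.4114
  t21: +4.0239
  t22: +1.7843
  t23: -0.8606
  t24: +1.9357
  t25: +1.2848
  t26: +0.4593
  t27: +0.6482
  t28: +0.9406
  t29: +0.6144
  t30: +3.4249
  t31: +14.3282
  t32: -2.4198
  t33: +2.2987
  t34: +0.9006
  t35: +0.4199
  t36: +4.5082
  t37: +3.1221
  t38: +0.0272
  t39: +5.1020
  t40: +3.2926
  t41: +1.1101
  t42: +0.7600
  t43: +0.2647
  t44: +0.4480
  t45: +2.2304
  t46: +2.1194
  t47: +4.3838
  t48: +3.9074
  t49: +5.0909
  t50: +0.3150
  t51: +2.0535
  t52: +8.0139
  t53: +5.2869
  t54: +23.0008
  t55: +4.0099
  t56: +3.2561
Σ = +202.2440 → |volume| = 202.24

Directed edges: 168 total, each appears once with its reverse present → watertight.


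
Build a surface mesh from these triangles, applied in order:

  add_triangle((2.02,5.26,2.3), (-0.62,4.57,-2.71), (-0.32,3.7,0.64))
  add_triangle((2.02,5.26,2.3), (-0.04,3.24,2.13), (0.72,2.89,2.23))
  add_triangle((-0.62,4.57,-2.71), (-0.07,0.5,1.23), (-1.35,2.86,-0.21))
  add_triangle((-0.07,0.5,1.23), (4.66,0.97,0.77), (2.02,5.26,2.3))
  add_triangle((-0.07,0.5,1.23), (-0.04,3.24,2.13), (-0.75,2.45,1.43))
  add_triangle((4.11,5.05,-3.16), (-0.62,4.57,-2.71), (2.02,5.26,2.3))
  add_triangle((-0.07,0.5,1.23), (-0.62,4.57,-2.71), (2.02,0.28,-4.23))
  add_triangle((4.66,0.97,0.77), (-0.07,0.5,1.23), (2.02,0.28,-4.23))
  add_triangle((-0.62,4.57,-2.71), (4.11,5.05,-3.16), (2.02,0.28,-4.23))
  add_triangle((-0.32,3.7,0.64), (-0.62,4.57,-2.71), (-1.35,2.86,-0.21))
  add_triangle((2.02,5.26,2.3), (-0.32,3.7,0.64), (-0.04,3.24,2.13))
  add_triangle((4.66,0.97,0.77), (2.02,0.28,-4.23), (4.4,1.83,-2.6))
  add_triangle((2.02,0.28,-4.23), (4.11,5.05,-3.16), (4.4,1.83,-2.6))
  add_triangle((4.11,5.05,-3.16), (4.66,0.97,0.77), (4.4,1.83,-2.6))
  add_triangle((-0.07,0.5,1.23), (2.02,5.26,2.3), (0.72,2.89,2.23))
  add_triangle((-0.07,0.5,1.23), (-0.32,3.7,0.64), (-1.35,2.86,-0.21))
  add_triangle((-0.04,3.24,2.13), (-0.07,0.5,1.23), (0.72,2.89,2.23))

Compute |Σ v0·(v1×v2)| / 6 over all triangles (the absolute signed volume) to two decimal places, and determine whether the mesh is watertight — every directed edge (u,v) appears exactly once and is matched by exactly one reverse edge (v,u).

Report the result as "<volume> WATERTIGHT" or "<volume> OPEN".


64.98 OPEN

Per-triangle v0·(v1×v2)/6:
  t1: +5.1498
  t2: +0.8442
  t3: -1.1160
  t4: +3.8809
  t5: +0.3565
  t6: +20.1366
  t7: -2.3861
  t8: -1.6885
  t9: +14.5835
  t10: +2.2825
  t11: +2.1895
  t12: +3.6031
  t13: +7.7389
  t14: +8.1129
  t15: +0.1237
  t16: +0.7892
  t17: +0.3792
Σ = +64.9799 → |volume| = 64.98

Directed edges: 51 total; 7 unmatched, e.g. (4.66,0.97,0.77)→(2.02,5.26,2.3) → open.


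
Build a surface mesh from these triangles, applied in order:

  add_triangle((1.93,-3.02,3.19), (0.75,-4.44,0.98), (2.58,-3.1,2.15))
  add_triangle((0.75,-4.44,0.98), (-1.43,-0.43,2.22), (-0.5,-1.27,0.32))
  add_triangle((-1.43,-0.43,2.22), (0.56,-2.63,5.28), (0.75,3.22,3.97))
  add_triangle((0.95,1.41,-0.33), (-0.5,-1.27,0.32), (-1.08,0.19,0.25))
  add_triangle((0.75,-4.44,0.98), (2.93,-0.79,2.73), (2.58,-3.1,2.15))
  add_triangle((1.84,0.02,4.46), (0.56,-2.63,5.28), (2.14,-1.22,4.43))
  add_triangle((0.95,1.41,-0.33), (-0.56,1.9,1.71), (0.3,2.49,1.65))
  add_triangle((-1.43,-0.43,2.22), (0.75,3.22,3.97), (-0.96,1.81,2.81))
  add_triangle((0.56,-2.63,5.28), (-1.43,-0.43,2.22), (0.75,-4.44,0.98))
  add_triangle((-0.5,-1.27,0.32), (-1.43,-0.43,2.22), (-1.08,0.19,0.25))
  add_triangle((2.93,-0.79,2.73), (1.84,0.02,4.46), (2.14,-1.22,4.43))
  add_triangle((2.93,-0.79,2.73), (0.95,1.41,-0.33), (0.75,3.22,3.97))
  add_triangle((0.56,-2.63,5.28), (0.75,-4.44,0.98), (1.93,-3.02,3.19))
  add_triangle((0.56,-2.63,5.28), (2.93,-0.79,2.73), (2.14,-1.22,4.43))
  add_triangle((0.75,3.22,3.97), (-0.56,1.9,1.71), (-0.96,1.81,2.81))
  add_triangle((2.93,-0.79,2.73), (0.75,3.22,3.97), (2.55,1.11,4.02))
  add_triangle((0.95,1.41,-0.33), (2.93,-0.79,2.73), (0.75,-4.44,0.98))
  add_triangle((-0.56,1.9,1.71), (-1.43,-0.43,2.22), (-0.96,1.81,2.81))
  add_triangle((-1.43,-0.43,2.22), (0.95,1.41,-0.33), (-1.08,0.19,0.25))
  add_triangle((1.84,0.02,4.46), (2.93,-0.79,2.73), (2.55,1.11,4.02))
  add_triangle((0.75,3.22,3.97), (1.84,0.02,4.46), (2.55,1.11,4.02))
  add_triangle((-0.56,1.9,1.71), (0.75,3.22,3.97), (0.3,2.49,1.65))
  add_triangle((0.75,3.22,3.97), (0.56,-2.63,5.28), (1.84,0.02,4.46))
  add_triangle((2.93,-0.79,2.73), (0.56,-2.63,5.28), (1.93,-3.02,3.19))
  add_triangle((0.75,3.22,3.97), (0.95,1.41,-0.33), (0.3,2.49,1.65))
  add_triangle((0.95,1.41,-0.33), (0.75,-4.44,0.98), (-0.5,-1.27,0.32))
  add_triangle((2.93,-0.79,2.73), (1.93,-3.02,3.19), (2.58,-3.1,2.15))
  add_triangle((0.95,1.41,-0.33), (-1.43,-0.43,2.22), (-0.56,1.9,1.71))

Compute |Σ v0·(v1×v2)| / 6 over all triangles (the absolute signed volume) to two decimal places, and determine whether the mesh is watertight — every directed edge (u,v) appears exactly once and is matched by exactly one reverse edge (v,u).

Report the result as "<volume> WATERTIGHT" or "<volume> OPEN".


Per-triangle v0·(v1×v2)/6:
  t1: +2.2998
  t2: +1.0795
  t3: +7.8130
  t4: -0.0311
  t5: -0.8556
  t6: +2.1077
  t7: +0.2679
  t8: +1.6263
  t9: +5.4076
  t10: +0.4367
  t11: +1.4761
  t12: +4.6923
  t13: +4.7216
  t14: +1.4550
  t15: +0.7802
  t16: -0.1239
  t17: +2.2859
  t18: +0.2301
  t19: +0.5227
  t20: +1.9957
  t21: +2.8428
  t22: +0.6690
  t23: +5.6034
  t24: +4.1233
  t25: +0.7845
  t26: -0.0250
  t27: +1.9440
  t28: -0.3391
Σ = +53.7905 → |volume| = 53.79

Directed edges: 84 total, each appears once with its reverse present → watertight.

53.79 WATERTIGHT


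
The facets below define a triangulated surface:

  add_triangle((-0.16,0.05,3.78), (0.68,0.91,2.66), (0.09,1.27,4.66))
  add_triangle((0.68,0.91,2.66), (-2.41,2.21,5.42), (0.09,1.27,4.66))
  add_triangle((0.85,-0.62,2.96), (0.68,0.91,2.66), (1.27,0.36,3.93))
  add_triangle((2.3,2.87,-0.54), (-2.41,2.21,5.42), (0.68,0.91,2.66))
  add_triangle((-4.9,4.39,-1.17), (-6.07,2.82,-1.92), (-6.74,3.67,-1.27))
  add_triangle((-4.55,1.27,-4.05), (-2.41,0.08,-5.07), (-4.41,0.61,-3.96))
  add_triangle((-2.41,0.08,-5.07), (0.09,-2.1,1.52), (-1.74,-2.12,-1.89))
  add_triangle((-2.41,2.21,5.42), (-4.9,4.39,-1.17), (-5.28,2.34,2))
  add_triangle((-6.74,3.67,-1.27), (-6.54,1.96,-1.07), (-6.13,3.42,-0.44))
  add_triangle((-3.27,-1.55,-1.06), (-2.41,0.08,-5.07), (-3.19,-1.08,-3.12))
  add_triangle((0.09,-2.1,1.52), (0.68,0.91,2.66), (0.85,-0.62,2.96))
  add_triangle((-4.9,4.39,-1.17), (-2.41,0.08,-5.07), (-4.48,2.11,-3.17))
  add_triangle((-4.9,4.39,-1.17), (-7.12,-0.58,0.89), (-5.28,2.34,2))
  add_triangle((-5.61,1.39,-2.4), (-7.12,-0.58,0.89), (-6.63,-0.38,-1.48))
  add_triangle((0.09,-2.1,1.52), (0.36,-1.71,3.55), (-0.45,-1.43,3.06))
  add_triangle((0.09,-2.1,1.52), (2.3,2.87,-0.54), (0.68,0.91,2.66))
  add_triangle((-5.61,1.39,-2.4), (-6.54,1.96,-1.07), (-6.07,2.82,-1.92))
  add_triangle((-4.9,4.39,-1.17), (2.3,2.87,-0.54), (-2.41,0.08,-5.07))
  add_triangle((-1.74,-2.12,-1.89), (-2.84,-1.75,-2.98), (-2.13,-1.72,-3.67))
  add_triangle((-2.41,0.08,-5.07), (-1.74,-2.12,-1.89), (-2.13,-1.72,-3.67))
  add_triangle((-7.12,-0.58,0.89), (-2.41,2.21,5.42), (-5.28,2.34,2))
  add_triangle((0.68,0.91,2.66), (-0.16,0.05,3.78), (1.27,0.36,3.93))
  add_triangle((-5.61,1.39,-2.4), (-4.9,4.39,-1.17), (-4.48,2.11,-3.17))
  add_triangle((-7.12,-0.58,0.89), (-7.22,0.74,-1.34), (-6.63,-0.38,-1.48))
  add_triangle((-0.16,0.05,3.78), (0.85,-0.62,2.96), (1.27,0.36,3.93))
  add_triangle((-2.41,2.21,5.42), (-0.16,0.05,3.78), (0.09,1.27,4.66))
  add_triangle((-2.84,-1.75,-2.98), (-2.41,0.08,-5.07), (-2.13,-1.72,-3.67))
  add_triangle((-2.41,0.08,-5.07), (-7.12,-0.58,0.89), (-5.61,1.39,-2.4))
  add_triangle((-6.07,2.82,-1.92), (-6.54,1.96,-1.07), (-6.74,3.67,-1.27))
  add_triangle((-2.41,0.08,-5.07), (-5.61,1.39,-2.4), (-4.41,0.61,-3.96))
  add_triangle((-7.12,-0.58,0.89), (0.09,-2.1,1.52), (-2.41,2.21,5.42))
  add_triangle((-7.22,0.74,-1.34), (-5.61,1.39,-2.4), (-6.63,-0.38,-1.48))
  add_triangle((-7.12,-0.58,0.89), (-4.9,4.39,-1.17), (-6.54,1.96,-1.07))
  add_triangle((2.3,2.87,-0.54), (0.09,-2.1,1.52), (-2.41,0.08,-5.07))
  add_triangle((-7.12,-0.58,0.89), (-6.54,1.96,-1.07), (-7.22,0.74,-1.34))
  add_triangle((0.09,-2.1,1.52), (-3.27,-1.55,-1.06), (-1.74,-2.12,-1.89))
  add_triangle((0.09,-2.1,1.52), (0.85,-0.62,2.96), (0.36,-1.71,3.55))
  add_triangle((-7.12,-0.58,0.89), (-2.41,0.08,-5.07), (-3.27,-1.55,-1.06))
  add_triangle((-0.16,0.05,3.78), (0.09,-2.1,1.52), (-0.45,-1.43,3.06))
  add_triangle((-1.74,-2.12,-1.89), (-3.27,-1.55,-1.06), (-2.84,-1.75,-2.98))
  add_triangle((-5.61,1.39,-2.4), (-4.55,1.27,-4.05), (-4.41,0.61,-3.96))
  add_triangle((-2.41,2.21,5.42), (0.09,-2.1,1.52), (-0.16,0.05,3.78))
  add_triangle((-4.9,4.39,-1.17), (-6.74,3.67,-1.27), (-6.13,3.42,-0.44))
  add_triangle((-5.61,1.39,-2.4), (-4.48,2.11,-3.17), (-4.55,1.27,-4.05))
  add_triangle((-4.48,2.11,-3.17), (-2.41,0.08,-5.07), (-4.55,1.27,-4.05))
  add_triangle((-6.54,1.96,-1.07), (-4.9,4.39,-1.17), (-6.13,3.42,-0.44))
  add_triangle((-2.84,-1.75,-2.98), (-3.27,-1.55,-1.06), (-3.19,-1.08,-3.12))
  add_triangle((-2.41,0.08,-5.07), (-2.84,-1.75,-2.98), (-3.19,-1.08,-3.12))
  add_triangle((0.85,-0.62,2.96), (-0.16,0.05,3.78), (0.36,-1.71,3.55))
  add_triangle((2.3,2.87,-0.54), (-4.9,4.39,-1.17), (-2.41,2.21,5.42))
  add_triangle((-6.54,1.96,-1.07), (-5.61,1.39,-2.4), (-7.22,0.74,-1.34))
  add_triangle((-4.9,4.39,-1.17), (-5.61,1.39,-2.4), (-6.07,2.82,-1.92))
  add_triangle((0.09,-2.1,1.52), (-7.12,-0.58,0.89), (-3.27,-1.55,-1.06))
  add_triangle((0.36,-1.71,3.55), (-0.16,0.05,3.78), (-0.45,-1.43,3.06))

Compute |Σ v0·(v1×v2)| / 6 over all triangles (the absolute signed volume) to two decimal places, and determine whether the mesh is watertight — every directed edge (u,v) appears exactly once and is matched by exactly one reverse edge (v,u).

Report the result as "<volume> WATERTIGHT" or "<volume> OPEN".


184.69 WATERTIGHT

Per-triangle v0·(v1×v2)/6:
  t1: +0.4451
  t2: +0.7193
  t3: -0.1513
  t4: +5.5248
  t5: +1.6359
  t6: +1.3616
  t7: +0.3273
  t8: +11.8397
  t9: +1.3011
  t10: +0.3797
  t11: -0.3245
  t12: +3.4214
  t13: +13.4748
  t14: -4.4711
  t15: +0.6170
  t16: +2.4275
  t17: +1.9112
  t18: +19.9475
  t19: +0.6993
  t20: -0.5641
  t21: +13.0000
  t22: +0.6378
  t23: +4.5881
  t24: +3.2127
  t25: +0.7857
  t26: +2.0470
  t27: +1.5532
  t28: +10.7556
  t29: +1.4846
  t30: -0.8203
  t31: +17.1729
  t32: +1.9771
  t33: +5.4542
  t34: +2.9556
  t35: +3.6586
  t36: +2.6008
  t37: +0.4144
  t38: +8.6633
  t39: -0.5710
  t40: +1.1619
  t41: +1.2258
  t42: +2.7046
  t43: +1.4059
  t44: +1.7996
  t45: +1.5389
  t46: -2.4281
  t47: +0.9440
  t48: +1.2337
  t49: +0.8676
  t50: +24.1869
  t51: +2.2498
  t52: +0.8700
  t53: +6.0054
  t54: +0.8274
Σ = +184.6859 → |volume| = 184.69

Directed edges: 162 total, each appears once with its reverse present → watertight.


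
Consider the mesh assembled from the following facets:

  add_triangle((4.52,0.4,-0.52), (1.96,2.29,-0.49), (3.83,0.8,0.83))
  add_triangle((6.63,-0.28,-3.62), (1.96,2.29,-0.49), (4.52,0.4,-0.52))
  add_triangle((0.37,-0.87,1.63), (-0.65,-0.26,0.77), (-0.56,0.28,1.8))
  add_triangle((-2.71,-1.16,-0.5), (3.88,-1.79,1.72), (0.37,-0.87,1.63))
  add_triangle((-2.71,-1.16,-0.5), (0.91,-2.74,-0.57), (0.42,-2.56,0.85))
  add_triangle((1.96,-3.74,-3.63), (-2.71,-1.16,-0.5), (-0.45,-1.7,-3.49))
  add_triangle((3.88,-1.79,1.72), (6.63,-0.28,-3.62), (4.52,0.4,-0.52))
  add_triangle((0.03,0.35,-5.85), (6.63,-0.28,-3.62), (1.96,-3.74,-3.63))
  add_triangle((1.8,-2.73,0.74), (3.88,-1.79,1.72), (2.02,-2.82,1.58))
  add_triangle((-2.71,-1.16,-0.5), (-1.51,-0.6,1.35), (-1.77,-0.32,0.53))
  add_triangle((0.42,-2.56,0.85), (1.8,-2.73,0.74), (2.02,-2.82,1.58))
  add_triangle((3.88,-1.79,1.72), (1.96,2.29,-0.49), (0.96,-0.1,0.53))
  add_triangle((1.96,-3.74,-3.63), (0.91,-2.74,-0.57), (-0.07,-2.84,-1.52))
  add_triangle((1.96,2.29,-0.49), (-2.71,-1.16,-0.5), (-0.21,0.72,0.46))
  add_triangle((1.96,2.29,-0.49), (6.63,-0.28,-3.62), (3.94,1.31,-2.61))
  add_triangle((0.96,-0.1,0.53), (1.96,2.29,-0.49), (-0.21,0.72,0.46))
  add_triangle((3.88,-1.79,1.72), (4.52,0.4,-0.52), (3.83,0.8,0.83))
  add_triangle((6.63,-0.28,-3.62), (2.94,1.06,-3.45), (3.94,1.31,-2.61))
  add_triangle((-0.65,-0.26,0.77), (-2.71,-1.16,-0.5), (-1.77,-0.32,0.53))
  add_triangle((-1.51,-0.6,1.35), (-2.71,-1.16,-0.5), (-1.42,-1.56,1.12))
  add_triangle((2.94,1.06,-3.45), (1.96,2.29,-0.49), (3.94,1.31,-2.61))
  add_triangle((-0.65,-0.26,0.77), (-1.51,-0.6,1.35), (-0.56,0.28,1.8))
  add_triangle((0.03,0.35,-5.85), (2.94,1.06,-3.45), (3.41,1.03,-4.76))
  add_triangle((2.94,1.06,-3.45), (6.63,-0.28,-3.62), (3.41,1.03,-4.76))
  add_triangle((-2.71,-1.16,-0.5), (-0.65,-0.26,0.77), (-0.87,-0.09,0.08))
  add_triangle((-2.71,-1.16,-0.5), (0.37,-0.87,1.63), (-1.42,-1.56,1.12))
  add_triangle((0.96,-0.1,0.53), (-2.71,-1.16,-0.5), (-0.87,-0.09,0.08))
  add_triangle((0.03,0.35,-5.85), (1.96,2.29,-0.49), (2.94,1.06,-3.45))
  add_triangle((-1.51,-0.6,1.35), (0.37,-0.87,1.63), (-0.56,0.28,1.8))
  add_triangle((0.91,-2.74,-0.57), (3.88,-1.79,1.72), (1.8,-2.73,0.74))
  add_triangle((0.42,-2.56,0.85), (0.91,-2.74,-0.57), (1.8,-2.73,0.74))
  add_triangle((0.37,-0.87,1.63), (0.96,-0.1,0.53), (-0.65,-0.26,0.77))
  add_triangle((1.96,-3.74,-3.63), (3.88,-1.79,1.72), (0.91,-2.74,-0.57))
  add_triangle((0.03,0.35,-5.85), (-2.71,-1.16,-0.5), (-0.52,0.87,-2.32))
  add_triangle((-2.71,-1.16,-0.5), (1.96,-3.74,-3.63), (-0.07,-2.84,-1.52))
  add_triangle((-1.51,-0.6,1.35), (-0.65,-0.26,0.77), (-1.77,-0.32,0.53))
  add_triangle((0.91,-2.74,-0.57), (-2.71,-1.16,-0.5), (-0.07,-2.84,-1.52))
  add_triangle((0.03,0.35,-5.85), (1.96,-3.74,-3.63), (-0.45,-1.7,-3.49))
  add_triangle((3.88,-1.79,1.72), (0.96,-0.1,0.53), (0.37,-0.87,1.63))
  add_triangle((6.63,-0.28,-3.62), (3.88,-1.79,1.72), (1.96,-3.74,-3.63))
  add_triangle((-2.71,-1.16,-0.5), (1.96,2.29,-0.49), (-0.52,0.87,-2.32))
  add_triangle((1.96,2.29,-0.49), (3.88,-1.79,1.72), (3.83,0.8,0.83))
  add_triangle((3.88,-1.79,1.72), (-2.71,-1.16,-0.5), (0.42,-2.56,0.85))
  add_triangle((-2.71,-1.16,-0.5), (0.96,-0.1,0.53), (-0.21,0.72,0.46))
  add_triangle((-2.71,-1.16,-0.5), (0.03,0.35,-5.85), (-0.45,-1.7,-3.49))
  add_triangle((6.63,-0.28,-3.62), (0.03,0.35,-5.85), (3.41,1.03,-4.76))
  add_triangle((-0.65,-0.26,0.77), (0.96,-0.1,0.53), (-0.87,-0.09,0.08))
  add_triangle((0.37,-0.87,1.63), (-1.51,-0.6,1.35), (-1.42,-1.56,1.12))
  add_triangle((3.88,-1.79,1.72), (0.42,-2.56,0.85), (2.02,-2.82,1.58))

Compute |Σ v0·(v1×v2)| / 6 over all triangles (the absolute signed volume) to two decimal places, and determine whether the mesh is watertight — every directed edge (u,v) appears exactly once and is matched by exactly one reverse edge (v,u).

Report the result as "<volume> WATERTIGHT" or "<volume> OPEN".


Per-triangle v0·(v1×v2)/6:
  t1: +2.1178
  t2: +4.7285
  t3: -0.2383
  t4: +1.9677
  t5: +2.0051
  t6: +4.3286
  t7: +6.0065
  t8: +24.5686
  t9: +0.9116
  t10: +0.3040
  t11: +0.4819
  t12: +0.5170
  t13: +1.6242
  t14: +0.6384
  t15: +2.1493
  t16: +0.4054
  t17: +2.7945
  t18: +2.4093
  t19: -0.1689
  t20: +0.7293
  t21: +1.6602
  t22: -0.0244
  t23: +0.6944
  t24: +1.3990
  t25: +0.1115
  t26: -0.0297
  t27: -0.1005
  t28: +4.8121
  t29: +0.5805
  t30: +1.1088
  t31: +0.8210
  t32: +0.0754
  t33: +4.9650
  t34: +2.5509
  t35: +1.9493
  t36: +0.0178
  t37: +1.1937
  t38: +5.4183
  t39: +0.3723
  t40: +20.1120
  t41: +1.0373
  t42: -0.4630
  t43: +0.0385
  t44: +0.2442
  t45: +4.5055
  t46: +6.4429
  t47: -0.0032
  t48: +0.5296
  t49: -0.2370
Σ = +118.0631 → |volume| = 118.06

Directed edges: 147 total; 3 unmatched, e.g. (0.03,0.35,-5.85)→(1.96,2.29,-0.49) → open.

118.06 OPEN


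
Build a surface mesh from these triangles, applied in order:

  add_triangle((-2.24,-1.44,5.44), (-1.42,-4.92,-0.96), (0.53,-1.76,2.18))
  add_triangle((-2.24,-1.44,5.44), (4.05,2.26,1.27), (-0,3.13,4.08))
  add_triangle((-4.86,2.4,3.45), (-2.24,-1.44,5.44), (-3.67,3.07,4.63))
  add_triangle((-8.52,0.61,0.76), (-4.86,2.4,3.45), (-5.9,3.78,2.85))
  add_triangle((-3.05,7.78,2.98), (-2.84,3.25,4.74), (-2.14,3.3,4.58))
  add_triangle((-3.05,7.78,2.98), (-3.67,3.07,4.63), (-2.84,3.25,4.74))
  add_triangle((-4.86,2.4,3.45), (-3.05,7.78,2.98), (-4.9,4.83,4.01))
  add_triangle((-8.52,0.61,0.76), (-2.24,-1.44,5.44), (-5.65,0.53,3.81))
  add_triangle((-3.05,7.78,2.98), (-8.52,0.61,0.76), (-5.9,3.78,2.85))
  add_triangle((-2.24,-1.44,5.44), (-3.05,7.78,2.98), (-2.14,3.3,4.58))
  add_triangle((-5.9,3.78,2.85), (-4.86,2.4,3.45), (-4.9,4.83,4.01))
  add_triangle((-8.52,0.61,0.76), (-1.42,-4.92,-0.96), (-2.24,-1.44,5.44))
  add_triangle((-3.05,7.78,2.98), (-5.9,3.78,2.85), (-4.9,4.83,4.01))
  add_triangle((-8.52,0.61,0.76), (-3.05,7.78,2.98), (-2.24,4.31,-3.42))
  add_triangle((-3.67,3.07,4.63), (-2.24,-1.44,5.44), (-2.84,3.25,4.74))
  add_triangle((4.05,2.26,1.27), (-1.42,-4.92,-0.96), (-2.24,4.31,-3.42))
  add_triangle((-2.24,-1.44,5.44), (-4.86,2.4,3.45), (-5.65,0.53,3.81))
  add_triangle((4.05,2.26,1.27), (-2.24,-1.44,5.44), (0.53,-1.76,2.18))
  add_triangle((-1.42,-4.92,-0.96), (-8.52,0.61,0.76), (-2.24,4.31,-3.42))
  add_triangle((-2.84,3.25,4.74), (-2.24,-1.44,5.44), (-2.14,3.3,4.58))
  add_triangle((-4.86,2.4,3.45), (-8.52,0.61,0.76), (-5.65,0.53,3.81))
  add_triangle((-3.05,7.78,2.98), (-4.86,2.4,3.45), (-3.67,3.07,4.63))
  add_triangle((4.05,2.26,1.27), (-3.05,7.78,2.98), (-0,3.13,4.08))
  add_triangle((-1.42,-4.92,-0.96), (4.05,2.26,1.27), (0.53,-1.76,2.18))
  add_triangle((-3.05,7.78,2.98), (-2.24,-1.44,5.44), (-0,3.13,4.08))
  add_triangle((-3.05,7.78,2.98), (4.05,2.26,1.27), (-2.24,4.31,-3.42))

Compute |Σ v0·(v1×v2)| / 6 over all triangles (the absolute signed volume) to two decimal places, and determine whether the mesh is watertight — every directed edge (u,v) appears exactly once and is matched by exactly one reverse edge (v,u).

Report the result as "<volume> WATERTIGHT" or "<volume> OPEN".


Per-triangle v0·(v1×v2)/6:
  t1: +8.6443
  t2: +13.5007
  t3: +8.0977
  t4: +7.6108
  t5: +2.8975
  t6: +4.1648
  t7: -1.1106
  t8: +8.4467
  t9: +12.0401
  t10: -5.4838
  t11: +2.9858
  t12: +39.8360
  t13: +6.9079
  t14: +54.8242
  t15: +3.7433
  t16: +9.5033
  t17: +7.4621
  t18: +8.2651
  t19: +32.2152
  t20: +2.5961
  t21: +9.0959
  t22: +9.4593
  t23: +17.7967
  t24: +6.3250
  t25: +20.0103
  t26: +32.1667
Σ = +322.0011 → |volume| = 322.00

Directed edges: 78 total, each appears once with its reverse present → watertight.

322.00 WATERTIGHT


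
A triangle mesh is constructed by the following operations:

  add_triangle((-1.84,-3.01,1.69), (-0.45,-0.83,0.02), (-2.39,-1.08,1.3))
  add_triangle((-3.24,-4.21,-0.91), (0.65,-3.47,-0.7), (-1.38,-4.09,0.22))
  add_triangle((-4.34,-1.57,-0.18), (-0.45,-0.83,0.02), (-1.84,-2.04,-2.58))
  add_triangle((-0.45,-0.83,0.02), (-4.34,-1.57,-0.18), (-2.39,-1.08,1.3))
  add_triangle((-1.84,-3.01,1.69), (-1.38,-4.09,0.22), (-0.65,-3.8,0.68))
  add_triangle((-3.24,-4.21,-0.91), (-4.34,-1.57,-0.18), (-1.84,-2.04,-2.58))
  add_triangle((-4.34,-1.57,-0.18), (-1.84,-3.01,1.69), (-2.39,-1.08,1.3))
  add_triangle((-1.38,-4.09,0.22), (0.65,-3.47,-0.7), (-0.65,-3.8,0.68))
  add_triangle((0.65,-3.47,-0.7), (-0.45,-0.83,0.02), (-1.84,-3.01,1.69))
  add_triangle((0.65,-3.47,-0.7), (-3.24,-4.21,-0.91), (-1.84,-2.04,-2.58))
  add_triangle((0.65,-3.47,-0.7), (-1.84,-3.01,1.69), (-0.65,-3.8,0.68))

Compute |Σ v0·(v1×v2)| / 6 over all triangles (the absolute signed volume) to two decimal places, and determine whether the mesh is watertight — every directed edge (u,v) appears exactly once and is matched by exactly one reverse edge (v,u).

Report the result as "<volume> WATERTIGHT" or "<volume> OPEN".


13.18 OPEN

Per-triangle v0·(v1×v2)/6:
  t1: -0.3671
  t2: +2.5103
  t3: -1.2468
  t4: -0.6692
  t5: +0.9258
  t6: +4.7306
  t7: +2.0974
  t8: +0.9724
  t9: -0.5438
  t10: +4.9743
  t11: -0.2018
Σ = +13.1819 → |volume| = 13.18

Directed edges: 33 total; 7 unmatched, e.g. (-1.38,-4.09,0.22)→(-3.24,-4.21,-0.91) → open.


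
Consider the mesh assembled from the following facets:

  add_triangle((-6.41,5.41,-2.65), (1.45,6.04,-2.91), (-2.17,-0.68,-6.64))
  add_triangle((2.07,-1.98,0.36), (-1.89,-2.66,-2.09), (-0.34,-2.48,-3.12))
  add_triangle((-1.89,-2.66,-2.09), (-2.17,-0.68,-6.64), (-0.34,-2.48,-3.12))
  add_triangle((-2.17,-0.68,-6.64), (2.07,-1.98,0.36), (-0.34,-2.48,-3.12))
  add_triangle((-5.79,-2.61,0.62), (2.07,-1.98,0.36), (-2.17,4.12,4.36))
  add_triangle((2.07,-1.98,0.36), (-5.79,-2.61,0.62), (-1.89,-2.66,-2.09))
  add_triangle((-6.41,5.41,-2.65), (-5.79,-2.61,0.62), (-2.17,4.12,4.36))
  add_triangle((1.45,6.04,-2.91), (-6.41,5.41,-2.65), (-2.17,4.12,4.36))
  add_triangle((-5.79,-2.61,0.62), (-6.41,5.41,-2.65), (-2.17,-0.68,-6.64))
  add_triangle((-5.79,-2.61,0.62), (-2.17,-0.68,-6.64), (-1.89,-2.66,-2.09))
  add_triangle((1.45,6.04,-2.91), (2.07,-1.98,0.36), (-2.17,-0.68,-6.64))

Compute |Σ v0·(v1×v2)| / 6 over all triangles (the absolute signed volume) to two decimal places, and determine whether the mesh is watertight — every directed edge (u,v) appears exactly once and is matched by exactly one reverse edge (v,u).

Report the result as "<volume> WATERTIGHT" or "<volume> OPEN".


271.43 OPEN

Per-triangle v0·(v1×v2)/6:
  t1: +53.9818
  t2: +3.0134
  t3: +4.7255
  t4: +3.1510
  t5: +14.4650
  t6: +7.4591
  t7: +49.4724
  t8: +49.3763
  t9: +54.0807
  t10: +12.6502
  t11: +19.0530
Σ = +271.4284 → |volume| = 271.43

Directed edges: 33 total; 3 unmatched, e.g. (2.07,-1.98,0.36)→(-2.17,4.12,4.36) → open.


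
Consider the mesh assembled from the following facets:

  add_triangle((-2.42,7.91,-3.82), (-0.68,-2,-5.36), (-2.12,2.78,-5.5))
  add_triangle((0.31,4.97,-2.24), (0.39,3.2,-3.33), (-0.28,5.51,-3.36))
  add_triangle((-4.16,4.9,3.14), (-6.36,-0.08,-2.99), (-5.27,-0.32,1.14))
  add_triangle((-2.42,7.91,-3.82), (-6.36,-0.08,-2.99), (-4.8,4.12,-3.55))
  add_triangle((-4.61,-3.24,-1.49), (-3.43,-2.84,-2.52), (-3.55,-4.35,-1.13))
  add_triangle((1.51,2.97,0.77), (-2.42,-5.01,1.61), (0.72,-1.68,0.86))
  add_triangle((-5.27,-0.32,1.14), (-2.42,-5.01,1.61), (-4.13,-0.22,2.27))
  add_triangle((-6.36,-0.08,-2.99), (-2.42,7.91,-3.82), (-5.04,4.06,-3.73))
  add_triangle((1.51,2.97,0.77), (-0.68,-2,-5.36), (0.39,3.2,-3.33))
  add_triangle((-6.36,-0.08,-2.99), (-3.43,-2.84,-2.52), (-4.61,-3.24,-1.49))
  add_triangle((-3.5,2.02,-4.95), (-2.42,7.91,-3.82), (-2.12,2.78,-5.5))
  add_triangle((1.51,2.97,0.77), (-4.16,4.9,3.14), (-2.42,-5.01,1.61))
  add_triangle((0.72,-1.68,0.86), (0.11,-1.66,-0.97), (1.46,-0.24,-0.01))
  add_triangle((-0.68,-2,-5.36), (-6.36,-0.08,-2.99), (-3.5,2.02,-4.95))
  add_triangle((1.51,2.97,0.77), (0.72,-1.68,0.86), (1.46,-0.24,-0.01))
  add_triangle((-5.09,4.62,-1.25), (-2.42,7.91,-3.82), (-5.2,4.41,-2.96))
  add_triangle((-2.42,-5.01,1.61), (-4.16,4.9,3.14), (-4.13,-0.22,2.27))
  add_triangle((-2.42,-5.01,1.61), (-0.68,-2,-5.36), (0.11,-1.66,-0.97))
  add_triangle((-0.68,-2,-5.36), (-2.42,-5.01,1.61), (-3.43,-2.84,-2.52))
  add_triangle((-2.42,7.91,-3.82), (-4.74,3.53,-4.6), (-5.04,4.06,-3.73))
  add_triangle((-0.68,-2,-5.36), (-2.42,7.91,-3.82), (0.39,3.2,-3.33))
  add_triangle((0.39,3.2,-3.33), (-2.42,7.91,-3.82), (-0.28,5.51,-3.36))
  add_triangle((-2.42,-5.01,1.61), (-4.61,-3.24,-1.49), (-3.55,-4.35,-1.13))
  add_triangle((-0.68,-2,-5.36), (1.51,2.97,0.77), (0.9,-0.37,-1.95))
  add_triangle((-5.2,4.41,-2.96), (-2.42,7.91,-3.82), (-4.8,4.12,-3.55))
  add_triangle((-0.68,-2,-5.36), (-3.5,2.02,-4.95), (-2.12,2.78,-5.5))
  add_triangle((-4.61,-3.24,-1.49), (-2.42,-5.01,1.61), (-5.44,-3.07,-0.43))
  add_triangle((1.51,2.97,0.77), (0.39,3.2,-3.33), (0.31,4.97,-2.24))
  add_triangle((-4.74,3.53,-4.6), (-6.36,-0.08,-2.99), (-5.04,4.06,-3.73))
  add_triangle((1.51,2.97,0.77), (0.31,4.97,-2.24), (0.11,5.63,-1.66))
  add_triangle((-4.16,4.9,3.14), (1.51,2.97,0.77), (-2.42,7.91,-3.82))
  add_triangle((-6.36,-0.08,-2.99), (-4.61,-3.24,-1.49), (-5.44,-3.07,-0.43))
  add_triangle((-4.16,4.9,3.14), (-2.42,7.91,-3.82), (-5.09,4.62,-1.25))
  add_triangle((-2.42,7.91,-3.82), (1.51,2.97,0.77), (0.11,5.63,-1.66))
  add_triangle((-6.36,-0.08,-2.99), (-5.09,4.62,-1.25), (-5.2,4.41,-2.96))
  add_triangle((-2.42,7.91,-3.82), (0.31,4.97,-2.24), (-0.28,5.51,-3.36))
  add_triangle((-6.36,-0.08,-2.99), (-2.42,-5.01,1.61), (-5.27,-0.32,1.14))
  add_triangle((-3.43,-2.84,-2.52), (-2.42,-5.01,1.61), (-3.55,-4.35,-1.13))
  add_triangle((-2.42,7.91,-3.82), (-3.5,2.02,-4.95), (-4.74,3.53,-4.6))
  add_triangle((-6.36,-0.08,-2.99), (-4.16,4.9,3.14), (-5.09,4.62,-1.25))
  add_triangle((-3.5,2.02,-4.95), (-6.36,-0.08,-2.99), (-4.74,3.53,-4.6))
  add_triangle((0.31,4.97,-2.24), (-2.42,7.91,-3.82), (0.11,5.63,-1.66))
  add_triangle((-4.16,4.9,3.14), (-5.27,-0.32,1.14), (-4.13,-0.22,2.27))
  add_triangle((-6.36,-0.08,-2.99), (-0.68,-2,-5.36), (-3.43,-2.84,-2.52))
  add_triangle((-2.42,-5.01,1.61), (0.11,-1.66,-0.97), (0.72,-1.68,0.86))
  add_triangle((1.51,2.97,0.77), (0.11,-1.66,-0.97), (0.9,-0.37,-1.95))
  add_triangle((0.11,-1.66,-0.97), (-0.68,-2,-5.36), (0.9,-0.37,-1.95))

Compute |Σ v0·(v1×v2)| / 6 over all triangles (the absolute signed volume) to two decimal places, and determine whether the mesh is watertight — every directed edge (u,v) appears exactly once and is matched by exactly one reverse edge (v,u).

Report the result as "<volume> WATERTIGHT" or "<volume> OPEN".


Per-triangle v0·(v1×v2)/6:
  t1: +3.5063
  t2: +1.1135
  t3: +20.3607
  t4: +0.9994
  t5: +2.0173
  t6: +2.1851
  t7: +5.9094
  t8: -0.2721
  t9: +3.6579
  t10: +5.0687
  t11: +9.1443
  t12: +9.6948
  t13: +0.7139
  t14: +18.0032
  t15: +0.9739
  t16: +9.0052
  t17: +3.8543
  t18: +4.2112
  t19: +11.1361
  t20: +5.9590
  t21: +14.4565
  t22: +2.0457
  t23: +3.3652
  t24: +2.2986
  t25: +4.0469
  t26: +7.4847
  t27: +4.7618
  t28: +2.4040
  t29: +5.1889
  t30: +1.3841
  t31: +25.2901
  t32: +5.0210
  t33: +23.2471
  t34: +1.9487
  t35: +7.9808
  t36: +1.9838
  t37: +18.3558
  t38: -0.1918
  t39: +8.1771
  t40: +19.3008
  t41: +7.3851
  t42: +2.1685
  t43: +6.1695
  t44: +13.0272
  t45: +2.1663
  t46: +0.5849
  t47: +1.4050
Σ = +308.6984 → |volume| = 308.70

Directed edges: 141 total; 9 unmatched, e.g. (-6.36,-0.08,-2.99)→(-4.8,4.12,-3.55) → open.

308.70 OPEN


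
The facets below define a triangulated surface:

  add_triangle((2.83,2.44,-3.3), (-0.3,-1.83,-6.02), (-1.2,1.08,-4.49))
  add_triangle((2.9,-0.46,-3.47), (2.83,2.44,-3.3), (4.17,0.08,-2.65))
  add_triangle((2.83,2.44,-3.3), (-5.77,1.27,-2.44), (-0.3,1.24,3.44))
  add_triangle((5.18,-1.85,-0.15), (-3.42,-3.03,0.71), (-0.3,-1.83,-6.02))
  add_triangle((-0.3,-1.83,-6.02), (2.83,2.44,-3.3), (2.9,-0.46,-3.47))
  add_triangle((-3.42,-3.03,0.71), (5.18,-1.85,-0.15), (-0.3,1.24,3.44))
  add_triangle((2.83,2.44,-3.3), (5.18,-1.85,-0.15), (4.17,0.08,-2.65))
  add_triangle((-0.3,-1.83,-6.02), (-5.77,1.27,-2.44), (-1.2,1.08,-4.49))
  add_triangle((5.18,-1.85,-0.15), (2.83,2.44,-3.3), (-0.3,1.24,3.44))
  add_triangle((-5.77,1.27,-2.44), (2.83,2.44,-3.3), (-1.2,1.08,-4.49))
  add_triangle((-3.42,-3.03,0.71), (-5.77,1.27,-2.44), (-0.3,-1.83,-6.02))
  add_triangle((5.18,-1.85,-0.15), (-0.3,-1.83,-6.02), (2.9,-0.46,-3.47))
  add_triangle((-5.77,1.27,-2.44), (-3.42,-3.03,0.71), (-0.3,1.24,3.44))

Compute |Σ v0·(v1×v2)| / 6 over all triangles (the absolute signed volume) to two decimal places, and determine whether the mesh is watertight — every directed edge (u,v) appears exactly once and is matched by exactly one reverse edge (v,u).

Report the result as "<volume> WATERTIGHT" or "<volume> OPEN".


160.78 OPEN

Per-triangle v0·(v1×v2)/6:
  t1: +10.7181
  t2: +3.2359
  t3: +15.5828
  t4: +23.1495
  t5: +8.8287
  t6: +13.1918
  t7: +3.1751
  t8: +11.8853
  t9: +13.3696
  t10: +8.2024
  t11: +25.3693
  t12: +8.6592
  t13: +15.4097
Σ = +160.7775 → |volume| = 160.78

Directed edges: 39 total; 3 unmatched, e.g. (4.17,0.08,-2.65)→(2.9,-0.46,-3.47) → open.


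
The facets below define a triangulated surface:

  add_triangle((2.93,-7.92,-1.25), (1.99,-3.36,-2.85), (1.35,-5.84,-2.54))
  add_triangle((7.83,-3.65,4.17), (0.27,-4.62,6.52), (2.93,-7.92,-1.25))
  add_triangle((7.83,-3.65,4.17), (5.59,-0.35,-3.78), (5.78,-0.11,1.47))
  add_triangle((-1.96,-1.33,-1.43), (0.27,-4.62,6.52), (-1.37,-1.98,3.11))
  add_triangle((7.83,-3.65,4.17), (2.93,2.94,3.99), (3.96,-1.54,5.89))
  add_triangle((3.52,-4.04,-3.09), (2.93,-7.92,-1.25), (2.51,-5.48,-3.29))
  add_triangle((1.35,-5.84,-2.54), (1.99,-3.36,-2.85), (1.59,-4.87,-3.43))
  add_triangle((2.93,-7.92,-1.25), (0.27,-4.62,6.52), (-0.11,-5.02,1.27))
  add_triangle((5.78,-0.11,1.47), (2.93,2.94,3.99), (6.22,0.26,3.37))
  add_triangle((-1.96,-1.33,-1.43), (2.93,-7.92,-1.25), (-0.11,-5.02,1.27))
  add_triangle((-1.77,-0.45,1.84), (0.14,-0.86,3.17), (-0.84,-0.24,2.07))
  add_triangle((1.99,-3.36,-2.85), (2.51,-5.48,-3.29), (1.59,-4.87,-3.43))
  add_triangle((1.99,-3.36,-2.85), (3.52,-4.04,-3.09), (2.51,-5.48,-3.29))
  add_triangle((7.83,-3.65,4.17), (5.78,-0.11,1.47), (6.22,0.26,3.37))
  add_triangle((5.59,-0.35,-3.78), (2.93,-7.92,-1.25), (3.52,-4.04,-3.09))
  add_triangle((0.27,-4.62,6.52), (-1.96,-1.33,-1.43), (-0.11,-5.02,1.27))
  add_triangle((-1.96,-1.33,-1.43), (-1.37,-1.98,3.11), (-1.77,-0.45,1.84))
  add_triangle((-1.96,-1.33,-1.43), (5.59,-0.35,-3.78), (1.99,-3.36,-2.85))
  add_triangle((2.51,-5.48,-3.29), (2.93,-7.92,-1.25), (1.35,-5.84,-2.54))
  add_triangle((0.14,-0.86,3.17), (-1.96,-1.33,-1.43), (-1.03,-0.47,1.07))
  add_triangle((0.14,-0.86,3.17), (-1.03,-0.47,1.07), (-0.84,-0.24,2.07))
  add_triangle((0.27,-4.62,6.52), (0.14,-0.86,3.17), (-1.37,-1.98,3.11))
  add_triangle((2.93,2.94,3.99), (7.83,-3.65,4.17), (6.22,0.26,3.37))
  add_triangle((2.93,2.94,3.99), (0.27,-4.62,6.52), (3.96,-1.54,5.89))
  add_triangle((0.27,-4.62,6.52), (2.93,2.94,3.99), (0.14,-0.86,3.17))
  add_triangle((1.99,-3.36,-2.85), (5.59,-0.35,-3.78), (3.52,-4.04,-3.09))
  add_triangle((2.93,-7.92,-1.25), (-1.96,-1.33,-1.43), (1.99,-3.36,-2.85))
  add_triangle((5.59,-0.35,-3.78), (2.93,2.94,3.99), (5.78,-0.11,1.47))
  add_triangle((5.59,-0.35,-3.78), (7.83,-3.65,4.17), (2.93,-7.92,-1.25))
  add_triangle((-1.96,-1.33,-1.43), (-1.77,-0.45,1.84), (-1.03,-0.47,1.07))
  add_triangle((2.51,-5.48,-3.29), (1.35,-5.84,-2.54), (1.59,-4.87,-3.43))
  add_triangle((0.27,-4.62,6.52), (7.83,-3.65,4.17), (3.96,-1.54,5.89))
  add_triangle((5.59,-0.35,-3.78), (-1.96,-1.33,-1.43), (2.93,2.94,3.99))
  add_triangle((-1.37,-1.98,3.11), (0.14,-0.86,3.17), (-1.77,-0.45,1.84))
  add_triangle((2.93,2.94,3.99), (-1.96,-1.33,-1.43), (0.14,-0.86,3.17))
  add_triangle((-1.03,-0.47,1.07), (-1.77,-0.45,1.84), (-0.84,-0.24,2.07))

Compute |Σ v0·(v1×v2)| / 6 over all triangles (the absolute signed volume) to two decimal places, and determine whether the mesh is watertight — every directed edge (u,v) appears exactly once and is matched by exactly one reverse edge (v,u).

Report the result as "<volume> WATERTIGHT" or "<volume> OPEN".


329.72 WATERTIGHT

Per-triangle v0·(v1×v2)/6:
  t1: -4.0774
  t2: +71.0196
  t3: +18.0546
  t4: +4.2785
  t5: +20.2759
  t6: +4.9211
  t7: -0.9218
  t8: +14.9057
  t9: +3.9776
  t10: +9.8431
  t11: +0.2903
  t12: +0.6958
  t13: +0.9961
  t14: +6.8247
  t15: +7.7182
  t16: +8.0961
  t17: +2.0827
  t18: +6.2695
  t19: +3.6256
  t20: -0.7977
  t21: -0.2715
  t22: +2.2598
  t23: +9.6948
  t24: +15.3768
  t25: +4.1101
  t26: +3.2140
  t27: +8.7111
  t28: +14.2501
  t29: +66.0677
  t30: -0.2127
  t31: +1.1778
  t32: +24.7212
  t33: -0.0637
  t34: +1.1505
  t35: +1.5317
  t36: -0.0735
Σ = +329.7225 → |volume| = 329.72

Directed edges: 108 total, each appears once with its reverse present → watertight.
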